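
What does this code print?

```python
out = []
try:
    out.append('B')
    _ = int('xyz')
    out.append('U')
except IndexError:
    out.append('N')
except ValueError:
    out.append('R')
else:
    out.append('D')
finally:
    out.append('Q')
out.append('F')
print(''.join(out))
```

Execution trace: 'B' (try body) → 'R' (except ValueError) → 'Q' (finally) → 'F' (after the try/except). Output: BRQF

Answer: BRQF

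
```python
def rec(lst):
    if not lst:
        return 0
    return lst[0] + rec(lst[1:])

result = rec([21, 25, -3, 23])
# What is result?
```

21 + 25 + (-3) + 23 + 0 = 66

Answer: 66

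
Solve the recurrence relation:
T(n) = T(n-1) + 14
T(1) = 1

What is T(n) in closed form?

Unrolling: T(n) = T(1) + 14·(n-1) = 1 + 14(n-1) = 14n - 13.

Answer: T(n) = 14n - 13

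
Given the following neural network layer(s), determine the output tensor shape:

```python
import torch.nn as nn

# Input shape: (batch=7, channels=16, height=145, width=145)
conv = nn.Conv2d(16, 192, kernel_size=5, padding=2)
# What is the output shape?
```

Input: (7, 16, 145, 145) -> Output: (7, 192, 145, 145)

Answer: (7, 192, 145, 145)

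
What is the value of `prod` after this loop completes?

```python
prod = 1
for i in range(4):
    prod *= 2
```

2^4 = 16
`prod` takes the values: 1 → 2 → 4 → 8 → 16

Answer: 16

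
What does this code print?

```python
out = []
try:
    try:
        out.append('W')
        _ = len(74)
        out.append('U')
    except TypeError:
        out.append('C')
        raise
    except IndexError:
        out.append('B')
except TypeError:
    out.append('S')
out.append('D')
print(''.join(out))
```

Execution trace: 'W' (inner try body) → 'C' (inner except TypeError) → 'S' (outer except TypeError) → 'D' (after the try/except). Output: WCSD

Answer: WCSD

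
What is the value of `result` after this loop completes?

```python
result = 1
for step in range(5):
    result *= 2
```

2^5 = 32
`result` takes the values: 1 → 2 → 4 → 8 → 16 → 32

Answer: 32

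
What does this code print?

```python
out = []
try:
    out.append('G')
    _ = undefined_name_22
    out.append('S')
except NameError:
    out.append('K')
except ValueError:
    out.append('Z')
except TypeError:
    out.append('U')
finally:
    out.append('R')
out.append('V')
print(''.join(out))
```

Execution trace: 'G' (try body) → 'K' (except NameError) → 'R' (finally) → 'V' (after the try/except). Output: GKRV

Answer: GKRV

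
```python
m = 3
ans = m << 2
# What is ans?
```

Trace:
`m = 3` → m = 3
`ans = m << 2` → ans = 12
So ans = 12

Answer: 12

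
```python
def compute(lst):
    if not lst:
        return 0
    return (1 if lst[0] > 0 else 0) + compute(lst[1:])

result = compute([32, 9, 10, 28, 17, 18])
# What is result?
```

Count of positive elements in [32, 9, 10, 28, 17, 18] = 6

Answer: 6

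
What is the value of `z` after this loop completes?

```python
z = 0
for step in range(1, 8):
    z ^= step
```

XOR of 1 to 7
`z` takes the values: 0 → 1 → 3 → 0 → 4 → 1 → 7 → 0

Answer: 0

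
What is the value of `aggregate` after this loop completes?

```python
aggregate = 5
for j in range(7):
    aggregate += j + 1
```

Start at 5, add 1 to 7 = 33
`aggregate` takes the values: 5 → 6 → 8 → 11 → 15 → 20 → 26 → 33

Answer: 33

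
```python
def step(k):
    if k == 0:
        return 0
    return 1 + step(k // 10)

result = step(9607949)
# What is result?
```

Count of digits of 9607949: 7

Answer: 7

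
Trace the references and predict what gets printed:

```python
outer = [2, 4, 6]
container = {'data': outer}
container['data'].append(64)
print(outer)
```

Key concept: dict holds reference to list.
Step by step:
`outer = [2, 4, 6]` → outer = [2, 4, 6]
`container = {'data': outer}` → container = {'data': [2, 4, 6]}
`container['data'].append(64)` → outer = [2, 4, 6, 64]; container = {'data': [2, 4, 6, 64]}
`print(outer)` → prints [2, 4, 6, 64]

Answer: [2, 4, 6, 64]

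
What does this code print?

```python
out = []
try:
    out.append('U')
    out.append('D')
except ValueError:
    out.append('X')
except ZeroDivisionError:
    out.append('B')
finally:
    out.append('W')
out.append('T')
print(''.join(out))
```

Execution trace: 'U' (try body) → 'D' (try body, no exception) → 'W' (finally) → 'T' (after the try/except). Output: UDWT

Answer: UDWT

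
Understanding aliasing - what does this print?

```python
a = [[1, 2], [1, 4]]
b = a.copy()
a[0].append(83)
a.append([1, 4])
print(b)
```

Key concept: shallow copy with nested lists.
Step by step:
`a = [[1, 2], [1, 4]]` → a = [[1, 2], [1, 4]]
`b = a.copy()` → b = [[1, 2], [1, 4]]
`a[0].append(83)` → a = [[1, 2, 83], [1, 4]]; b = [[1, 2, 83], [1, 4]]
`a.append([1, 4])` → a = [[1, 2, 83], [1, 4], [1, 4]]
`print(b)` → prints [[1, 2, 83], [1, 4]]

Answer: [[1, 2, 83], [1, 4]]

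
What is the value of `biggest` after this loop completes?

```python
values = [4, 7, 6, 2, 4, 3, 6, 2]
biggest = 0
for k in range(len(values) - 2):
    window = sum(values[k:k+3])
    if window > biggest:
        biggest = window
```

Max sum of 3-element window in [4, 7, 6, 2, 4, 3, 6, 2]
`biggest` takes the values: 0 → 17

Answer: 17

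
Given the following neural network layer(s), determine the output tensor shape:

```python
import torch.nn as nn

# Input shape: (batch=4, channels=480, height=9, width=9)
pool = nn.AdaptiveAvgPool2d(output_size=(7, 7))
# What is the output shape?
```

Input: (4, 480, 9, 9) -> Output: (4, 480, 7, 7)

Answer: (4, 480, 7, 7)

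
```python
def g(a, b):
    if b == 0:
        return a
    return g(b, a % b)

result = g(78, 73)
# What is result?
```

g(78, 73) -> g(73, 5) -> g(5, 3) -> g(3, 2) -> g(2, 1) -> g(1, 0) -> 1

Answer: 1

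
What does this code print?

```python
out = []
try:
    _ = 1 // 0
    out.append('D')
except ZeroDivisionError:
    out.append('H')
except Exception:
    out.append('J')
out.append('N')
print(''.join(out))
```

Execution trace: 'H' (except ZeroDivisionError) → 'N' (after the try/except). Output: HN

Answer: HN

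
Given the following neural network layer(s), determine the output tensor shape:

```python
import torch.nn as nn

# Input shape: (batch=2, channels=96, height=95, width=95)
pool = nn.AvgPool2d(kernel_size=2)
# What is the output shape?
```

Input: (2, 96, 95, 95) -> Output: (2, 96, 47, 47)

Answer: (2, 96, 47, 47)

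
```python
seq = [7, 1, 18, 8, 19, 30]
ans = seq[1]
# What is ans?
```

Trace:
`seq = [7, 1, 18, 8, 19, 30]` → seq = [7, 1, 18, 8, 19, 30]
`ans = seq[1]` → ans = 1
So ans = 1

Answer: 1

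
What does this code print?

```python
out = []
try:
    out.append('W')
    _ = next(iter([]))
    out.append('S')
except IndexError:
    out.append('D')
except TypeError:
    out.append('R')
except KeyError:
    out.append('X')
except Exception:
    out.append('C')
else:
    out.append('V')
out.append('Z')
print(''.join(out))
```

Execution trace: 'W' (try body) → 'C' (except Exception) → 'Z' (after the try/except). Output: WCZ

Answer: WCZ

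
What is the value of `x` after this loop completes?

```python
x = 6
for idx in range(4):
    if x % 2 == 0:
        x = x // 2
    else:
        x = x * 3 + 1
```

Collatz-style transformation from 6
`x` takes the values: 6 → 3 → 10 → 5 → 16

Answer: 16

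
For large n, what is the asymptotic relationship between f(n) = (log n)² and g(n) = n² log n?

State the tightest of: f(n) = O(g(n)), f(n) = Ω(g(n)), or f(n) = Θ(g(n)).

(log n)² vs n² log n: f(n) = O(g(n)) but not Ω(g(n)) — n² log n grows strictly faster than (log n)².

Answer: f(n) = O(g(n)) but not Ω(g(n)) — n² log n grows strictly faster than (log n)².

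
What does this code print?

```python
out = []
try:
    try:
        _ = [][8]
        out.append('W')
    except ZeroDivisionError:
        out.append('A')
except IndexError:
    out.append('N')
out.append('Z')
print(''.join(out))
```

Execution trace: 'N' (outer except IndexError) → 'Z' (after the try/except). Output: NZ

Answer: NZ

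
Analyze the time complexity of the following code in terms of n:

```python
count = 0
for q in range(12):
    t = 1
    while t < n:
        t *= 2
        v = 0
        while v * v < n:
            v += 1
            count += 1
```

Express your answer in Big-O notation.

Each loop level contributes: 1 × log n × √n. Multiplying the contributions gives O(√n log n).

Answer: O(√n log n)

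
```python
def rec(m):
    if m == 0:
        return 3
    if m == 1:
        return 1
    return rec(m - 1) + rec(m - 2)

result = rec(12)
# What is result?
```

Build up from base cases: rec(0)=3, rec(1)=1, rec(2)=4, rec(3)=5, rec(4)=9, rec(5)=14, rec(6)=23, ..., rec(12)=411

Answer: 411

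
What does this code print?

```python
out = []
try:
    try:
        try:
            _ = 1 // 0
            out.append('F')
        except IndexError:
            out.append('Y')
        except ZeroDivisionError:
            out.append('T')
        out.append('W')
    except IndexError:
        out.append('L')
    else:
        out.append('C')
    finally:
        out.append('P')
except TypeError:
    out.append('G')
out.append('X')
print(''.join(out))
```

Execution trace: 'T' (inner except ZeroDivisionError) → 'W' (try body, no exception) → 'C' (else) → 'P' (finally) → 'X' (after the try/except). Output: TWCPX

Answer: TWCPX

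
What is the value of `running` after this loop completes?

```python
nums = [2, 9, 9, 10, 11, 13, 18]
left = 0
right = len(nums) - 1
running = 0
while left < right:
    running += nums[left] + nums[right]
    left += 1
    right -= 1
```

Sum of pairs from ends
`running` takes the values: 0 → 20 → 42 → 62

Answer: 62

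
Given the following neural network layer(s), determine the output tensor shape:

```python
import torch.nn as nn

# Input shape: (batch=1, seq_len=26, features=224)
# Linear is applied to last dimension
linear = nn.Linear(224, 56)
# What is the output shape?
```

Input: (1, 26, 224) -> Output: (1, 26, 56)

Answer: (1, 26, 56)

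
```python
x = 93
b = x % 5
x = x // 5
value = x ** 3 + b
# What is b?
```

Trace:
`x = 93` → x = 93
`b = x % 5` → b = 3
`x = x // 5` → x = 18
`value = x ** 3 + b` → value = 5835
So b = 3

Answer: 3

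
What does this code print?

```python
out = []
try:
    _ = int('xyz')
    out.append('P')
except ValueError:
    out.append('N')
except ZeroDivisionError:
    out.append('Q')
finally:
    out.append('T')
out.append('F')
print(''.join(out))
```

Execution trace: 'N' (except ValueError) → 'T' (finally) → 'F' (after the try/except). Output: NTF

Answer: NTF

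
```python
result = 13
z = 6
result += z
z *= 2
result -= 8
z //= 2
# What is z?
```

Trace:
`result = 13` → result = 13
`z = 6` → z = 6
`result += z` → result = 19
`z *= 2` → z = 12
`result -= 8` → result = 11
`z //= 2` → z = 6
So z = 6

Answer: 6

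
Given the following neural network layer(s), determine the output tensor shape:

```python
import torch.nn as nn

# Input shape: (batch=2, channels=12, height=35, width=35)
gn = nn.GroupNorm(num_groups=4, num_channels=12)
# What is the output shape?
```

Input: (2, 12, 35, 35) -> Output: (2, 12, 35, 35)

Answer: (2, 12, 35, 35)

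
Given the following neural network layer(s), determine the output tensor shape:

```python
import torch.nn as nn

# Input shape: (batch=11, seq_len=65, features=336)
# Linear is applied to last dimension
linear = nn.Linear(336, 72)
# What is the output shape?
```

Input: (11, 65, 336) -> Output: (11, 65, 72)

Answer: (11, 65, 72)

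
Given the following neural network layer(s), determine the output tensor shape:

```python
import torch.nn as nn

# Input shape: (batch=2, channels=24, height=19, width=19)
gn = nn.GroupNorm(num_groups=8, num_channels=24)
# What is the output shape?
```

Input: (2, 24, 19, 19) -> Output: (2, 24, 19, 19)

Answer: (2, 24, 19, 19)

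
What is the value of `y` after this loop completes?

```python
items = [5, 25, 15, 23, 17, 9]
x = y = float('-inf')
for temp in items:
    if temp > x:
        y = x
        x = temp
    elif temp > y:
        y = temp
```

Second largest (with repeats) in [5, 25, 15, 23, 17, 9]
`y` takes the values: -inf → 5 → 15 → 23

Answer: 23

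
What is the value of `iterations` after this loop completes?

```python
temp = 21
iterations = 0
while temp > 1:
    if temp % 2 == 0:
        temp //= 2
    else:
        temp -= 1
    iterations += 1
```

Steps to reduce 21 to 1
`iterations` takes the values: 0 → 1 → 2 → 3 → 4 → 5 → 6

Answer: 6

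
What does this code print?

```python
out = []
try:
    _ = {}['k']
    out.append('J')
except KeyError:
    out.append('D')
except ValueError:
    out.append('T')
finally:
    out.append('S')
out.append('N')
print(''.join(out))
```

Execution trace: 'D' (except KeyError) → 'S' (finally) → 'N' (after the try/except). Output: DSN

Answer: DSN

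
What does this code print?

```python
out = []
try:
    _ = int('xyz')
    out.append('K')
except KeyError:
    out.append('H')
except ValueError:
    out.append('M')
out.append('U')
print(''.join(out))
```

Execution trace: 'M' (except ValueError) → 'U' (after the try/except). Output: MU

Answer: MU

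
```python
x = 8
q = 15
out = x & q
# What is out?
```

Trace:
`x = 8` → x = 8
`q = 15` → q = 15
`out = x & q` → out = 8
So out = 8

Answer: 8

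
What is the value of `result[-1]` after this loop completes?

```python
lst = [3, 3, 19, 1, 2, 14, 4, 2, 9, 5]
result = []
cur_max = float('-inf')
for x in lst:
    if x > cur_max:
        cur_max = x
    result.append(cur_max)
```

Running max ends at 19
`result` takes the values: [] → [3] → [3, 3] → [3, 3, 19] → [3, 3, 19, 19] → [3, 3, 19, 19, 19] → [3, 3, 19, 19, 19, 19] → [3, 3, 19, 19, 19, 19, 19] → [3, 3, 19, 19, 19, 19, 19, 19] → [3, 3, 19, 19, 19, 19, 19, 19, 19] → [3, 3, 19, 19, 19, 19, 19, 19, 19, 19]
So `result[-1]` = 19

Answer: 19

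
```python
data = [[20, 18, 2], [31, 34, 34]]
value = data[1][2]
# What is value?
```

Trace:
`data = [[20, 18, 2], [31, 34, 34]]` → data = [[20, 18, 2], [31, 34, 34]]
`value = data[1][2]` → value = 34
So value = 34

Answer: 34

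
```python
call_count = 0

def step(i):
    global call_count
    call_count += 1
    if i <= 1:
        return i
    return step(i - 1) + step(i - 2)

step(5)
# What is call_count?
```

Calls(i) = 1 + Calls(i-1) + Calls(i-2); Calls(0)=Calls(1)=1. For i=5 this gives 15.

Answer: 15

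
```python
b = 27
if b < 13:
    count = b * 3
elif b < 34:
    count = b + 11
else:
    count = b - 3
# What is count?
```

Trace:
`b = 27` → b = 27
`if b < 13: ...` → b < 13 is False, b < 34 is True → count = 38
So count = 38

Answer: 38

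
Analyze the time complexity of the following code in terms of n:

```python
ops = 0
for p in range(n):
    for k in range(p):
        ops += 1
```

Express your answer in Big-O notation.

Each loop level contributes: n × n. Multiplying the contributions gives O(n^2).

Answer: O(n^2)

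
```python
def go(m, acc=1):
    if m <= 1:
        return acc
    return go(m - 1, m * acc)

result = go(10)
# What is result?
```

Accumulator trace (n, acc): (10, 1) -> (9, 10) -> (8, 90) -> (7, 720) -> (6, 5040) -> (5, 30240) -> (4, 151200) -> (3, 604800) -> (2, 1814400) -> (1, 3628800) -> return 3628800

Answer: 3628800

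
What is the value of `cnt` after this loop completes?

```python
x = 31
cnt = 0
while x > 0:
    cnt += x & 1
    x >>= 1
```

Count set bits in 31 (binary: 0b11111)
`cnt` takes the values: 0 → 1 → 2 → 3 → 4 → 5

Answer: 5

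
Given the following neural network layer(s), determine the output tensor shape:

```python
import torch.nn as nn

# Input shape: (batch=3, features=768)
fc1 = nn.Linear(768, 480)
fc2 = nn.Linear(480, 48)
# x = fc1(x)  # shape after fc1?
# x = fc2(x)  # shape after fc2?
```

Input: (3, 768) -> after fc1: (3, 480) -> Output: (3, 48)

Answer: (3, 48)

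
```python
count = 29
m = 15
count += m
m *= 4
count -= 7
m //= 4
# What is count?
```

Trace:
`count = 29` → count = 29
`m = 15` → m = 15
`count += m` → count = 44
`m *= 4` → m = 60
`count -= 7` → count = 37
`m //= 4` → m = 15
So count = 37

Answer: 37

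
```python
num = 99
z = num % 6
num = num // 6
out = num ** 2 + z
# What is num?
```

Trace:
`num = 99` → num = 99
`z = num % 6` → z = 3
`num = num // 6` → num = 16
`out = num ** 2 + z` → out = 259
So num = 16

Answer: 16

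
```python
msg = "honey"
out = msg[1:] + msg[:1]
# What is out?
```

Trace:
`msg = "honey"` → msg = 'honey'
`out = msg[1:] + msg[:1]` → out = 'oneyh'
So out = 'oneyh'

Answer: 'oneyh'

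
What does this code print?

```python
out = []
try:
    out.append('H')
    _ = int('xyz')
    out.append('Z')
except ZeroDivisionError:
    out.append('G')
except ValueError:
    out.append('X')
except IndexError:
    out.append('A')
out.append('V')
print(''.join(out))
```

Execution trace: 'H' (try body) → 'X' (except ValueError) → 'V' (after the try/except). Output: HXV

Answer: HXV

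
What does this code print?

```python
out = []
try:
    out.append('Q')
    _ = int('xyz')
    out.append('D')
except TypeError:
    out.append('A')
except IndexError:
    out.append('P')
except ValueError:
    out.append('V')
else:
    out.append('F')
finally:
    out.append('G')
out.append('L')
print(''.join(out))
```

Execution trace: 'Q' (try body) → 'V' (except ValueError) → 'G' (finally) → 'L' (after the try/except). Output: QVGL

Answer: QVGL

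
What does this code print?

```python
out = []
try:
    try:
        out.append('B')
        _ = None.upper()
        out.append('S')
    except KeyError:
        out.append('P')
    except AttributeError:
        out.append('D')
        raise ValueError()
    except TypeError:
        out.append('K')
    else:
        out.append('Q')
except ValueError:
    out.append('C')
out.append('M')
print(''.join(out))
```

Execution trace: 'B' (inner try body) → 'D' (inner except AttributeError) → 'C' (outer except ValueError) → 'M' (after the try/except). Output: BDCM

Answer: BDCM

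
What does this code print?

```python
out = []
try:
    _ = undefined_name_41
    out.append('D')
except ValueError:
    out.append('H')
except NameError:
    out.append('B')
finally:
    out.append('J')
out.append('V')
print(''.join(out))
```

Execution trace: 'B' (except NameError) → 'J' (finally) → 'V' (after the try/except). Output: BJV

Answer: BJV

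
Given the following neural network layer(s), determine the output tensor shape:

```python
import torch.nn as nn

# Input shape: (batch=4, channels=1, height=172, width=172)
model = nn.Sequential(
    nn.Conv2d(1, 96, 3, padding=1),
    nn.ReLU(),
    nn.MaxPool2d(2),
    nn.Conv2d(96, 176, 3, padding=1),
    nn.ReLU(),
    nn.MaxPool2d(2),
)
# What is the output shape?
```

Input: (4, 1, 172, 172) -> after first Conv2d: (4, 96, 172, 172) -> after first MaxPool2d: (4, 96, 86, 86) -> after second Conv2d: (4, 176, 86, 86) -> Output: (4, 176, 43, 43)

Answer: (4, 176, 43, 43)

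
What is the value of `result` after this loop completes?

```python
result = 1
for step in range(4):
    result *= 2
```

2^4 = 16
`result` takes the values: 1 → 2 → 4 → 8 → 16

Answer: 16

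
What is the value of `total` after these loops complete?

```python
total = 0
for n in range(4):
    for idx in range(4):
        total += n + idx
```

Sum of all n+idx for n,idx in 4x4
`total` takes the values: 0 → 1 → 3 → 6 → 7 → 9 → 12 → 16 → 18 → 21 → 25 → 30 → 33 → 37 → 42 → 48

Answer: 48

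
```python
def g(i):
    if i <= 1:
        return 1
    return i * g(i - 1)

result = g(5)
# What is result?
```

g(5) = 5 * 4 * 3 * 2 * 1 = 120

Answer: 120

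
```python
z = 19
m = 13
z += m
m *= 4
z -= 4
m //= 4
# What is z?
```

Trace:
`z = 19` → z = 19
`m = 13` → m = 13
`z += m` → z = 32
`m *= 4` → m = 52
`z -= 4` → z = 28
`m //= 4` → m = 13
So z = 28

Answer: 28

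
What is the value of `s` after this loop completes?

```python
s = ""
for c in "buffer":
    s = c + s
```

Reverse 'buffer'
`s` takes the values: "" → "b" → "ub" → "fub" → "ffub" → "effub" → "reffub"

Answer: "reffub"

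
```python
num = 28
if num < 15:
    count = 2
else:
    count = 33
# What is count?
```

Trace:
`num = 28` → num = 28
`if num < 15: ...` → num < 15 is False, take else branch → count = 33
So count = 33

Answer: 33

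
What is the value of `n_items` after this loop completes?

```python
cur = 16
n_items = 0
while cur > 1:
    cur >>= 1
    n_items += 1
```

Count right shifts until 1
`n_items` takes the values: 0 → 1 → 2 → 3 → 4

Answer: 4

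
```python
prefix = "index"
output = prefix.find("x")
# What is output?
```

Trace:
`prefix = "index"` → prefix = 'index'
`output = prefix.find("x")` → output = 4
So output = 4

Answer: 4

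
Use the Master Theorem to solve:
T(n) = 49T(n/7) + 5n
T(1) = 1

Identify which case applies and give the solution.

a=49, b=7, f(n)=5n. log_7(49) = 2. Since c=1 < 2, Case 1 applies: T(n) = Θ(n^log_b(a)) = O(n^2).

Answer: O(n^2) - Case 1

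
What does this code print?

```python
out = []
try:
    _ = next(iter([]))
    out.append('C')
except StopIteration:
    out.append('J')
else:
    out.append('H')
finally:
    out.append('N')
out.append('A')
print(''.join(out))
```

Execution trace: 'J' (except StopIteration) → 'N' (finally) → 'A' (after the try/except). Output: JNA

Answer: JNA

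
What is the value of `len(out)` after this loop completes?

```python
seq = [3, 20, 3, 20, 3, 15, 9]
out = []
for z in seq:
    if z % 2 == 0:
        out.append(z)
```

Count even numbers in [3, 20, 3, 20, 3, 15, 9]
`out` takes the values: [] → [20] → [20, 20]
So `len(out)` = 2

Answer: 2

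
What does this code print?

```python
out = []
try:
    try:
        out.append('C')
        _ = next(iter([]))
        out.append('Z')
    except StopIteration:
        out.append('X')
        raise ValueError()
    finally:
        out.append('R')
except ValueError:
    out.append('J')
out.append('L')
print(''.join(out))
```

Execution trace: 'C' (inner try body) → 'X' (inner except StopIteration) → 'R' (inner finally) → 'J' (outer except ValueError) → 'L' (after the try/except). Output: CXRJL

Answer: CXRJL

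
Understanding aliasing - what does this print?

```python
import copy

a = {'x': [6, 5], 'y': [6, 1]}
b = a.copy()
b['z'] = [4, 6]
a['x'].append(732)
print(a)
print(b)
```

Key concept: shallow copy of dict with mutable values.
Step by step:
`a = {'x': [6, 5], 'y': [6, 1]}` → a = {'x': [6, 5], 'y': [6, 1]}
`b = a.copy()` → b = {'x': [6, 5], 'y': [6, 1]}
`b['z'] = [4, 6]` → b = {'x': [6, 5], 'y': [6, 1], 'z': [4, 6]}
`a['x'].append(732)` → a = {'x': [6, 5, 732], 'y': [6, 1]}; b = {'x': [6, 5, 732], 'y': [6, 1], 'z': [4, 6]}
`print(a)` → prints {'x': [6, 5, 732], 'y': [6, 1]}
`print(b)` → prints {'x': [6, 5, 732], 'y': [6, 1], 'z': [4, 6]}

Answer:
{'x': [6, 5, 732], 'y': [6, 1]}
{'x': [6, 5, 732], 'y': [6, 1], 'z': [4, 6]}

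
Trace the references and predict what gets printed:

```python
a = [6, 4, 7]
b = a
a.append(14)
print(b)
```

Key concept: basic list aliasing.
Step by step:
`a = [6, 4, 7]` → a = [6, 4, 7]
`b = a` → b = [6, 4, 7] (same object as a)
`a.append(14)` → a = [6, 4, 7, 14] (same object as b); b = [6, 4, 7, 14] (same object as a)
`print(b)` → prints [6, 4, 7, 14]

Answer: [6, 4, 7, 14]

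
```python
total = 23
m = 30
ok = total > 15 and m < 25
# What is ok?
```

Trace:
`total = 23` → total = 23
`m = 30` → m = 30
`ok = total > 15 and m < 25` → ok = False
So ok = False

Answer: False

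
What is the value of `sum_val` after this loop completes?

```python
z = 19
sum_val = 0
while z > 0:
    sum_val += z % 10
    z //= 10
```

Sum digits of 19
`sum_val` takes the values: 0 → 9 → 10

Answer: 10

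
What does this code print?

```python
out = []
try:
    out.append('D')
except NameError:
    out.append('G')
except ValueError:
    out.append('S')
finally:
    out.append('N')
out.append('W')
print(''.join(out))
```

Execution trace: 'D' (try body, no exception) → 'N' (finally) → 'W' (after the try/except). Output: DNW

Answer: DNW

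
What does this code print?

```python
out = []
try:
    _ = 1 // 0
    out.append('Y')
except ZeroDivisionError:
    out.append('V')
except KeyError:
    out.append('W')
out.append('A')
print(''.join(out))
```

Execution trace: 'V' (except ZeroDivisionError) → 'A' (after the try/except). Output: VA

Answer: VA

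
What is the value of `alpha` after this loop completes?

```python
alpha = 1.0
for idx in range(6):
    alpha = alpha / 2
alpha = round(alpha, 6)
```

Halving LR 6 times: 1 / 2^6
`alpha` takes the values: 1.0 → 0.5 → 0.25 → 0.125 → 0.0625 → 0.03125 → 0.015625

Answer: 0.015625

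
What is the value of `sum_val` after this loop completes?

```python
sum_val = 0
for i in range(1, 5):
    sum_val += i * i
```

Sum of squares 1² to 4² = 30
`sum_val` takes the values: 0 → 1 → 5 → 14 → 30

Answer: 30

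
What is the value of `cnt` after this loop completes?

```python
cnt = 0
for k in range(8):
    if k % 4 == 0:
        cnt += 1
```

Count numbers divisible by 4 in range(8)
`cnt` takes the values: 0 → 1 → 2

Answer: 2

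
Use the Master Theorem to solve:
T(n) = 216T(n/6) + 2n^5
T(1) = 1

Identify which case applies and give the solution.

a=216, b=6, f(n)=2n^5. log_6(216) = 3. Since c=5 > 3 and the regularity condition holds (216(n/6)^5 = (216/6^5)n^5 with 216/6^5 < 1), Case 3 applies: T(n) = Θ(f(n)) = O(n^5).

Answer: O(n^5) - Case 3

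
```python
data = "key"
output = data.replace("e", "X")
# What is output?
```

Trace:
`data = "key"` → data = 'key'
`output = data.replace("e", "X")` → output = 'kXy'
So output = 'kXy'

Answer: 'kXy'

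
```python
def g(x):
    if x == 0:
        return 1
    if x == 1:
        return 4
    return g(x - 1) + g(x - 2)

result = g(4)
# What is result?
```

Build up from base cases: g(0)=1, g(1)=4, g(2)=5, g(3)=9, g(4)=14

Answer: 14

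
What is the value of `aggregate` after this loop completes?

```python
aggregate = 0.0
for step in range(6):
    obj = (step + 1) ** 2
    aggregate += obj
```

Sum of squared losses 1² + 2² + ... + 6²
`aggregate` takes the values: 0.0 → 1.0 → 5.0 → 14.0 → 30.0 → 55.0 → 91.0

Answer: 91.0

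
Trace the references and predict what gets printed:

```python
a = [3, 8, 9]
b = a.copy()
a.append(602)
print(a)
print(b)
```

Key concept: list.copy() creates independent copy.
Step by step:
`a = [3, 8, 9]` → a = [3, 8, 9]
`b = a.copy()` → b = [3, 8, 9]
`a.append(602)` → a = [3, 8, 9, 602]
`print(a)` → prints [3, 8, 9, 602]
`print(b)` → prints [3, 8, 9]

Answer:
[3, 8, 9, 602]
[3, 8, 9]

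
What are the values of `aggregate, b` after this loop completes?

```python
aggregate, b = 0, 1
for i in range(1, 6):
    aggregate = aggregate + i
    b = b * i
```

Sum and factorial of 1 to 5
`aggregate, b` takes the values: (0, 1) → (1, 1) → (3, 1) → (3, 2) → (6, 2) → (6, 6) → (10, 6) → (10, 24) → (15, 24) → (15, 120)

Answer: 15, 120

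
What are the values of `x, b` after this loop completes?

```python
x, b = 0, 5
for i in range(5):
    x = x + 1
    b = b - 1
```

x goes 0→5, b goes 5→0
`x, b` takes the values: (0, 5) → (1, 5) → (1, 4) → (2, 4) → (2, 3) → (3, 3) → (3, 2) → (4, 2) → (4, 1) → (5, 1) → (5, 0)

Answer: 5, 0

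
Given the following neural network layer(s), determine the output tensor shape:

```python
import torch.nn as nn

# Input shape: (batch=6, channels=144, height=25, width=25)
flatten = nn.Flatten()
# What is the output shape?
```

Input: (6, 144, 25, 25) -> Output: (6, 90000)

Answer: (6, 90000)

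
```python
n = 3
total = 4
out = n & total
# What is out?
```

Trace:
`n = 3` → n = 3
`total = 4` → total = 4
`out = n & total` → out = 0
So out = 0

Answer: 0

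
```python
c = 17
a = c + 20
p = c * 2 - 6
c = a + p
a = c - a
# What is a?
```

Trace:
`c = 17` → c = 17
`a = c + 20` → a = 37
`p = c * 2 - 6` → p = 28
`c = a + p` → c = 65
`a = c - a` → a = 28
So a = 28

Answer: 28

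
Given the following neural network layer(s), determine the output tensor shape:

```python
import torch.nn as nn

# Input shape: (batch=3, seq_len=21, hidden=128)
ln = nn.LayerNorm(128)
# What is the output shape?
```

Input: (3, 21, 128) -> Output: (3, 21, 128)

Answer: (3, 21, 128)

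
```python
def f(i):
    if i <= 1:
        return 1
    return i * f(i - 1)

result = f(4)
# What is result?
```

f(4) = 4 * 3 * 2 * 1 = 24

Answer: 24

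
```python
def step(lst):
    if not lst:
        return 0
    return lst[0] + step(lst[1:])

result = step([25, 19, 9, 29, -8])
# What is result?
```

25 + 19 + 9 + 29 + (-8) + 0 = 74

Answer: 74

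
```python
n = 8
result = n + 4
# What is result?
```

Trace:
`n = 8` → n = 8
`result = n + 4` → result = 12
So result = 12

Answer: 12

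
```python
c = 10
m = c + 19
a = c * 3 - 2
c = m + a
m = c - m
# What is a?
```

Trace:
`c = 10` → c = 10
`m = c + 19` → m = 29
`a = c * 3 - 2` → a = 28
`c = m + a` → c = 57
`m = c - m` → m = 28
So a = 28

Answer: 28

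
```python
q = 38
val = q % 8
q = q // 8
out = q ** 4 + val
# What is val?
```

Trace:
`q = 38` → q = 38
`val = q % 8` → val = 6
`q = q // 8` → q = 4
`out = q ** 4 + val` → out = 262
So val = 6

Answer: 6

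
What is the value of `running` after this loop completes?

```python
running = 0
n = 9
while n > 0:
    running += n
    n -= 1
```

Sum 9 down to 1
`running` takes the values: 0 → 9 → 17 → 24 → 30 → 35 → 39 → 42 → 44 → 45

Answer: 45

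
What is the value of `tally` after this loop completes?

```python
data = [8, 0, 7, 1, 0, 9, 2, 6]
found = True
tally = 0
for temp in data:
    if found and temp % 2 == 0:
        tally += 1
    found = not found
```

Count even values at even positions
`tally` takes the values: 0 → 1 → 2 → 3

Answer: 3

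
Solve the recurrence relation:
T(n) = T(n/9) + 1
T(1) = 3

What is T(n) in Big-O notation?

Each step divides n by 9 and adds 1. After log_9(n) steps we reach T(1)=3. So T(n) = 1·log_9(n) + 3 = O(log n).

Answer: O(log n)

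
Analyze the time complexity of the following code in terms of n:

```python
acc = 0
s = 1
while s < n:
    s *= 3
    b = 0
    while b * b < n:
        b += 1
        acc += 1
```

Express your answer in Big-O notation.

Each loop level contributes: log n × √n. Multiplying the contributions gives O(√n log n).

Answer: O(√n log n)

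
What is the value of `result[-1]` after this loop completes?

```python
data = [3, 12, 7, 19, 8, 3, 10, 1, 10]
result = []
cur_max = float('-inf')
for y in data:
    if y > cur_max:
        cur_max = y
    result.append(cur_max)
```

Running max ends at 19
`result` takes the values: [] → [3] → [3, 12] → [3, 12, 12] → [3, 12, 12, 19] → [3, 12, 12, 19, 19] → [3, 12, 12, 19, 19, 19] → [3, 12, 12, 19, 19, 19, 19] → [3, 12, 12, 19, 19, 19, 19, 19] → [3, 12, 12, 19, 19, 19, 19, 19, 19]
So `result[-1]` = 19

Answer: 19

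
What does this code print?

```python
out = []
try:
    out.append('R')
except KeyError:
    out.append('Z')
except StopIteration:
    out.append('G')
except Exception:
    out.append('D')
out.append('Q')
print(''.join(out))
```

Execution trace: 'R' (try body, no exception) → 'Q' (after the try/except). Output: RQ

Answer: RQ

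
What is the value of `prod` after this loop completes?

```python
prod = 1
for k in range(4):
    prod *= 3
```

3^4 = 81
`prod` takes the values: 1 → 3 → 9 → 27 → 81

Answer: 81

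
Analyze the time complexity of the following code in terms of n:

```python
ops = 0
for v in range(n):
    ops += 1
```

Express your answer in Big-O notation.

Each loop level contributes: n. Multiplying the contributions gives O(n).

Answer: O(n)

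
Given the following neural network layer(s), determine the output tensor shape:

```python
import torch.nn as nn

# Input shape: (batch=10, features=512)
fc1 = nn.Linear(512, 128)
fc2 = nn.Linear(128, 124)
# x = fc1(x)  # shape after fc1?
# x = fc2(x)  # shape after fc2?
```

Input: (10, 512) -> after fc1: (10, 128) -> Output: (10, 124)

Answer: (10, 124)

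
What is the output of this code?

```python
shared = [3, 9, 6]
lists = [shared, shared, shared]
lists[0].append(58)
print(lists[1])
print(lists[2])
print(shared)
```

Key concept: list of same reference.
Step by step:
`shared = [3, 9, 6]` → shared = [3, 9, 6]
`lists = [shared, shared, shared]` → lists = [[3, 9, 6], [3, 9, 6], [3, 9, 6]]
`lists[0].append(58)` → shared = [3, 9, 6, 58]; lists = [[3, 9, 6, 58], [3, 9, 6, 58], [3, 9, 6, 58]]
`print(lists[1])` → prints [3, 9, 6, 58]
`print(lists[2])` → prints [3, 9, 6, 58]
`print(shared)` → prints [3, 9, 6, 58]

Answer:
[3, 9, 6, 58]
[3, 9, 6, 58]
[3, 9, 6, 58]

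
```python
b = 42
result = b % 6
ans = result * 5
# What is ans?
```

Trace:
`b = 42` → b = 42
`result = b % 6` → result = 0
`ans = result * 5` → ans = 0
So ans = 0

Answer: 0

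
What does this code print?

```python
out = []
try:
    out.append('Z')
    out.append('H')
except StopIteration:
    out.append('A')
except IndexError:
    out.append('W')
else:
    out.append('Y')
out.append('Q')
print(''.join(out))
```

Execution trace: 'Z' (try body) → 'H' (try body, no exception) → 'Y' (else) → 'Q' (after the try/except). Output: ZHYQ

Answer: ZHYQ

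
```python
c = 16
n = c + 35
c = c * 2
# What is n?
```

Trace:
`c = 16` → c = 16
`n = c + 35` → n = 51
`c = c * 2` → c = 32
So n = 51

Answer: 51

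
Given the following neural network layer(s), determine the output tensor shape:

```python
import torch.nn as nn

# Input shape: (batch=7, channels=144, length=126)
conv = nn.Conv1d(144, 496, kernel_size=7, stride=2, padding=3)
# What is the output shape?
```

Input: (7, 144, 126) -> Output: (7, 496, 63)

Answer: (7, 496, 63)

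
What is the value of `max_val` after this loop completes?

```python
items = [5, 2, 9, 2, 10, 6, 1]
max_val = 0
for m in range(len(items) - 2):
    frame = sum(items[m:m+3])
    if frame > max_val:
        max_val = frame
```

Max sum of 3-element window in [5, 2, 9, 2, 10, 6, 1]
`max_val` takes the values: 0 → 16 → 21

Answer: 21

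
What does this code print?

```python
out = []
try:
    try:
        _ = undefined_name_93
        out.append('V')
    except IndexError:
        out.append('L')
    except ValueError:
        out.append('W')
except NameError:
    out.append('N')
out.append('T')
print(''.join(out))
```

Execution trace: 'N' (outer except NameError) → 'T' (after the try/except). Output: NT

Answer: NT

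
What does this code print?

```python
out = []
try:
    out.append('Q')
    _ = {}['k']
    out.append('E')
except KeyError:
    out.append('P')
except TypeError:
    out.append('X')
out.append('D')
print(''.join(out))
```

Execution trace: 'Q' (try body) → 'P' (except KeyError) → 'D' (after the try/except). Output: QPD

Answer: QPD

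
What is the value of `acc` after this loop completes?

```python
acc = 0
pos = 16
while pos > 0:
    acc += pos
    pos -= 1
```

Sum 16 down to 1
`acc` takes the values: 0 → 16 → 31 → 45 → 58 → 70 → 81 → 91 → 100 → 108 → 115 → 121 → 126 → 130 → 133 → 135 → 136

Answer: 136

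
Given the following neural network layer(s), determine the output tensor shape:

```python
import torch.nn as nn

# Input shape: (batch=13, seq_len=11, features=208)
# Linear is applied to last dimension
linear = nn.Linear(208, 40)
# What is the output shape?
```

Input: (13, 11, 208) -> Output: (13, 11, 40)

Answer: (13, 11, 40)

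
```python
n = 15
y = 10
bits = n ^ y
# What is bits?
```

Trace:
`n = 15` → n = 15
`y = 10` → y = 10
`bits = n ^ y` → bits = 5
So bits = 5

Answer: 5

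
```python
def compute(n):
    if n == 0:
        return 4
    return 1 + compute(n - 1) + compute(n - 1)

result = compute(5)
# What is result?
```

compute(n) = 1 + 2·compute(n-1), compute(0)=4. Closed form: (4+1)·2^5 - 1 = 159.

Answer: 159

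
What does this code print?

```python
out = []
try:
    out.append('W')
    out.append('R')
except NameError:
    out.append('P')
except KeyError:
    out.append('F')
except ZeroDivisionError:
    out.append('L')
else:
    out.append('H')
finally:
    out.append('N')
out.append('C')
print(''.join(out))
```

Execution trace: 'W' (try body) → 'R' (try body, no exception) → 'H' (else) → 'N' (finally) → 'C' (after the try/except). Output: WRHNC

Answer: WRHNC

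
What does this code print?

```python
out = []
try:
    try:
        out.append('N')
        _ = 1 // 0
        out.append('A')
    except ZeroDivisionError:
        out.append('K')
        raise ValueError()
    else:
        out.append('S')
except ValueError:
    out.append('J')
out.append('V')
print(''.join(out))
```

Execution trace: 'N' (inner try body) → 'K' (inner except ZeroDivisionError) → 'J' (outer except ValueError) → 'V' (after the try/except). Output: NKJV

Answer: NKJV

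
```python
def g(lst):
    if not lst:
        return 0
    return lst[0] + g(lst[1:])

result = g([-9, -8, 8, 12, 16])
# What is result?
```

(-9) + (-8) + 8 + 12 + 16 + 0 = 19

Answer: 19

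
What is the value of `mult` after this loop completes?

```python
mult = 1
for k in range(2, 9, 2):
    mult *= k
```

Product of even numbers 2 to 8
`mult` takes the values: 1 → 2 → 8 → 48 → 384

Answer: 384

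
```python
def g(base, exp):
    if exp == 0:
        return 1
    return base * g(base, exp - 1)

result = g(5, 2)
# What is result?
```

g(5, 2) = 5 * 5 = 25

Answer: 25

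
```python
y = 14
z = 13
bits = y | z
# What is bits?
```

Trace:
`y = 14` → y = 14
`z = 13` → z = 13
`bits = y | z` → bits = 15
So bits = 15

Answer: 15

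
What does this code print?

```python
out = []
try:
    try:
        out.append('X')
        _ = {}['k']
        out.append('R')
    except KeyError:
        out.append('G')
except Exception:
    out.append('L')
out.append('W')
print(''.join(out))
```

Execution trace: 'X' (inner try body) → 'G' (inner except KeyError) → 'W' (after the try/except). Output: XGW

Answer: XGW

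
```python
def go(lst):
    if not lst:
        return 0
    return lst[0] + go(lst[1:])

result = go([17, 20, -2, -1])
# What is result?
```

17 + 20 + (-2) + (-1) + 0 = 34

Answer: 34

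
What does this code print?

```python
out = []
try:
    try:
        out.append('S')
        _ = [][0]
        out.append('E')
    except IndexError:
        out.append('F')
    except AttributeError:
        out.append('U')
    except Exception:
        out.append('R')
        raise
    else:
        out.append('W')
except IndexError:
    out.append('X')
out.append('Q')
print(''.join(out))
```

Execution trace: 'S' (inner try body) → 'F' (inner except IndexError) → 'Q' (after the try/except). Output: SFQ

Answer: SFQ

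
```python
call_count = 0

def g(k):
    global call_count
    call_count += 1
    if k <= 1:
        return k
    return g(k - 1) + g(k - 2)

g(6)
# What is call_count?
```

Calls(k) = 1 + Calls(k-1) + Calls(k-2); Calls(0)=Calls(1)=1. For k=6 this gives 25.

Answer: 25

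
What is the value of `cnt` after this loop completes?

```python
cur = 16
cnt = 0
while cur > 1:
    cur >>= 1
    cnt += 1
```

Count right shifts until 1
`cnt` takes the values: 0 → 1 → 2 → 3 → 4

Answer: 4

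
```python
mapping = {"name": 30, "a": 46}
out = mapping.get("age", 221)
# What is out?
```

Trace:
`mapping = {"name": 30, "a": 46}` → mapping = {'name': 30, 'a': 46}
`out = mapping.get("age", 221)` → out = 221
So out = 221

Answer: 221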